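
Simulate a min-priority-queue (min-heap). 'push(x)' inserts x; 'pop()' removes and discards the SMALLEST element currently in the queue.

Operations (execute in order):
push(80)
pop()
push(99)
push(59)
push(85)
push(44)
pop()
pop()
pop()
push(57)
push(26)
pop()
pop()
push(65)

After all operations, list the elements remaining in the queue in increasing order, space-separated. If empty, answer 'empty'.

Answer: 65 99

Derivation:
push(80): heap contents = [80]
pop() → 80: heap contents = []
push(99): heap contents = [99]
push(59): heap contents = [59, 99]
push(85): heap contents = [59, 85, 99]
push(44): heap contents = [44, 59, 85, 99]
pop() → 44: heap contents = [59, 85, 99]
pop() → 59: heap contents = [85, 99]
pop() → 85: heap contents = [99]
push(57): heap contents = [57, 99]
push(26): heap contents = [26, 57, 99]
pop() → 26: heap contents = [57, 99]
pop() → 57: heap contents = [99]
push(65): heap contents = [65, 99]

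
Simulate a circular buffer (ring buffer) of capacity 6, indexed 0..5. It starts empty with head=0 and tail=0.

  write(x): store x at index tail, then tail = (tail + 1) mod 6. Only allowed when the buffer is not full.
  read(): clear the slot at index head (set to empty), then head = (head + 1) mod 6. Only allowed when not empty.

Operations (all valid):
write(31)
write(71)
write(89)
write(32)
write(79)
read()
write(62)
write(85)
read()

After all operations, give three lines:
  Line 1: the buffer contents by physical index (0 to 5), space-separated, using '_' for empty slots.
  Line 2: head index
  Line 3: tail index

Answer: 85 _ 89 32 79 62
2
1

Derivation:
write(31): buf=[31 _ _ _ _ _], head=0, tail=1, size=1
write(71): buf=[31 71 _ _ _ _], head=0, tail=2, size=2
write(89): buf=[31 71 89 _ _ _], head=0, tail=3, size=3
write(32): buf=[31 71 89 32 _ _], head=0, tail=4, size=4
write(79): buf=[31 71 89 32 79 _], head=0, tail=5, size=5
read(): buf=[_ 71 89 32 79 _], head=1, tail=5, size=4
write(62): buf=[_ 71 89 32 79 62], head=1, tail=0, size=5
write(85): buf=[85 71 89 32 79 62], head=1, tail=1, size=6
read(): buf=[85 _ 89 32 79 62], head=2, tail=1, size=5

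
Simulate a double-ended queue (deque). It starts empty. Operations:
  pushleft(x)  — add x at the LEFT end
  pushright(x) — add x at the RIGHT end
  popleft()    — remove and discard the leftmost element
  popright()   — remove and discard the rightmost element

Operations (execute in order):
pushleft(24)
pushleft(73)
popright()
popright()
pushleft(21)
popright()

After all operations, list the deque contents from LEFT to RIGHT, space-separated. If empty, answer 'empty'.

pushleft(24): [24]
pushleft(73): [73, 24]
popright(): [73]
popright(): []
pushleft(21): [21]
popright(): []

Answer: empty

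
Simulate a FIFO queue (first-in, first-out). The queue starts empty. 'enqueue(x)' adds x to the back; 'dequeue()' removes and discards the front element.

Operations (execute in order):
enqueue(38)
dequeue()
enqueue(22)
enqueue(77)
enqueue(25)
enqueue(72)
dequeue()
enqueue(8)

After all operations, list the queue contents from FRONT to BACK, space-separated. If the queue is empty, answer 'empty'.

enqueue(38): [38]
dequeue(): []
enqueue(22): [22]
enqueue(77): [22, 77]
enqueue(25): [22, 77, 25]
enqueue(72): [22, 77, 25, 72]
dequeue(): [77, 25, 72]
enqueue(8): [77, 25, 72, 8]

Answer: 77 25 72 8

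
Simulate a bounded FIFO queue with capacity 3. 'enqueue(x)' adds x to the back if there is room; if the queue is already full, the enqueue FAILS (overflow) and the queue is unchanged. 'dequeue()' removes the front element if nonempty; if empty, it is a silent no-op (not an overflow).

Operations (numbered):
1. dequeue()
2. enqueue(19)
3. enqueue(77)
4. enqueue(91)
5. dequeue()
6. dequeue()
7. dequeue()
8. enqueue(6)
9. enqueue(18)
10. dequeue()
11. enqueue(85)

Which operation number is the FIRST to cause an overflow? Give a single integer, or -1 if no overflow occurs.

Answer: -1

Derivation:
1. dequeue(): empty, no-op, size=0
2. enqueue(19): size=1
3. enqueue(77): size=2
4. enqueue(91): size=3
5. dequeue(): size=2
6. dequeue(): size=1
7. dequeue(): size=0
8. enqueue(6): size=1
9. enqueue(18): size=2
10. dequeue(): size=1
11. enqueue(85): size=2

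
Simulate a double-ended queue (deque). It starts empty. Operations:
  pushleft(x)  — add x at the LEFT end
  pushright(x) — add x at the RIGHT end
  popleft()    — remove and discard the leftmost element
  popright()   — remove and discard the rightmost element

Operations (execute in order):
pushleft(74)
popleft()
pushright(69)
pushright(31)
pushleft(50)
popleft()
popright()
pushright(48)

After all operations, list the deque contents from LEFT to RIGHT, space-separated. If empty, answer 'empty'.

Answer: 69 48

Derivation:
pushleft(74): [74]
popleft(): []
pushright(69): [69]
pushright(31): [69, 31]
pushleft(50): [50, 69, 31]
popleft(): [69, 31]
popright(): [69]
pushright(48): [69, 48]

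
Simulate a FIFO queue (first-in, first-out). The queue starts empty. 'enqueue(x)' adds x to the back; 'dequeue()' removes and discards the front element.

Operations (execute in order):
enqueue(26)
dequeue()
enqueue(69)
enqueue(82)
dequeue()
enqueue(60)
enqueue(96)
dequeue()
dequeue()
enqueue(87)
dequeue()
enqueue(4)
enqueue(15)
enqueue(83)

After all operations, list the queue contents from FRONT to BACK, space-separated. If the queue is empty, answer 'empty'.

enqueue(26): [26]
dequeue(): []
enqueue(69): [69]
enqueue(82): [69, 82]
dequeue(): [82]
enqueue(60): [82, 60]
enqueue(96): [82, 60, 96]
dequeue(): [60, 96]
dequeue(): [96]
enqueue(87): [96, 87]
dequeue(): [87]
enqueue(4): [87, 4]
enqueue(15): [87, 4, 15]
enqueue(83): [87, 4, 15, 83]

Answer: 87 4 15 83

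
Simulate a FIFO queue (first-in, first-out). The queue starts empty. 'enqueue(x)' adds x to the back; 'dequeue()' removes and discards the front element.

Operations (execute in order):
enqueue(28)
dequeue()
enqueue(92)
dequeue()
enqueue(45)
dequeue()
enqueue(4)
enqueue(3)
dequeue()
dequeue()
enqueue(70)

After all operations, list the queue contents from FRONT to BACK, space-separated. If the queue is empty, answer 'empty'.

Answer: 70

Derivation:
enqueue(28): [28]
dequeue(): []
enqueue(92): [92]
dequeue(): []
enqueue(45): [45]
dequeue(): []
enqueue(4): [4]
enqueue(3): [4, 3]
dequeue(): [3]
dequeue(): []
enqueue(70): [70]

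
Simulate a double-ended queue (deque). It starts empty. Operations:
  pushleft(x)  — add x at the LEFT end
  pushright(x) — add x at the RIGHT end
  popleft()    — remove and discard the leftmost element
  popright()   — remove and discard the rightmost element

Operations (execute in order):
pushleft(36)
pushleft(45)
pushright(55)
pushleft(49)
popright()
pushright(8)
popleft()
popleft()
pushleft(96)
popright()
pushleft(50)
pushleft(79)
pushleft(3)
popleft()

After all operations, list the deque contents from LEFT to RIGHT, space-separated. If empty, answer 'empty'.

Answer: 79 50 96 36

Derivation:
pushleft(36): [36]
pushleft(45): [45, 36]
pushright(55): [45, 36, 55]
pushleft(49): [49, 45, 36, 55]
popright(): [49, 45, 36]
pushright(8): [49, 45, 36, 8]
popleft(): [45, 36, 8]
popleft(): [36, 8]
pushleft(96): [96, 36, 8]
popright(): [96, 36]
pushleft(50): [50, 96, 36]
pushleft(79): [79, 50, 96, 36]
pushleft(3): [3, 79, 50, 96, 36]
popleft(): [79, 50, 96, 36]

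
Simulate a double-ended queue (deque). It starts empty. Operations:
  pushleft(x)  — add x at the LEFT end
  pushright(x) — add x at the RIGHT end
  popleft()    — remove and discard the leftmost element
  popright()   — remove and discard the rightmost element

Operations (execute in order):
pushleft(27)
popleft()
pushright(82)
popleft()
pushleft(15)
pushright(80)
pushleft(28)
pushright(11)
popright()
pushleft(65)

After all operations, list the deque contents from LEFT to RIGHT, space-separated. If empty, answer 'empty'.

pushleft(27): [27]
popleft(): []
pushright(82): [82]
popleft(): []
pushleft(15): [15]
pushright(80): [15, 80]
pushleft(28): [28, 15, 80]
pushright(11): [28, 15, 80, 11]
popright(): [28, 15, 80]
pushleft(65): [65, 28, 15, 80]

Answer: 65 28 15 80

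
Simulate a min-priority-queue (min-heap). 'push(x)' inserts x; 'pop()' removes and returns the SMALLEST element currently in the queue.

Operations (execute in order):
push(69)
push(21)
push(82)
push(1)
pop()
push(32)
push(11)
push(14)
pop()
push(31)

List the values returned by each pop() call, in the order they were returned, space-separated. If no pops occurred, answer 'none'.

push(69): heap contents = [69]
push(21): heap contents = [21, 69]
push(82): heap contents = [21, 69, 82]
push(1): heap contents = [1, 21, 69, 82]
pop() → 1: heap contents = [21, 69, 82]
push(32): heap contents = [21, 32, 69, 82]
push(11): heap contents = [11, 21, 32, 69, 82]
push(14): heap contents = [11, 14, 21, 32, 69, 82]
pop() → 11: heap contents = [14, 21, 32, 69, 82]
push(31): heap contents = [14, 21, 31, 32, 69, 82]

Answer: 1 11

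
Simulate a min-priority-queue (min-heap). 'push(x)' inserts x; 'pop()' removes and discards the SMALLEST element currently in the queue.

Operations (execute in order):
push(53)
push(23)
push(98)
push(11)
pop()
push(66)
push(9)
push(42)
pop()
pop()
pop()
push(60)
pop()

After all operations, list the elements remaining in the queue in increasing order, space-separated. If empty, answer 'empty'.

Answer: 60 66 98

Derivation:
push(53): heap contents = [53]
push(23): heap contents = [23, 53]
push(98): heap contents = [23, 53, 98]
push(11): heap contents = [11, 23, 53, 98]
pop() → 11: heap contents = [23, 53, 98]
push(66): heap contents = [23, 53, 66, 98]
push(9): heap contents = [9, 23, 53, 66, 98]
push(42): heap contents = [9, 23, 42, 53, 66, 98]
pop() → 9: heap contents = [23, 42, 53, 66, 98]
pop() → 23: heap contents = [42, 53, 66, 98]
pop() → 42: heap contents = [53, 66, 98]
push(60): heap contents = [53, 60, 66, 98]
pop() → 53: heap contents = [60, 66, 98]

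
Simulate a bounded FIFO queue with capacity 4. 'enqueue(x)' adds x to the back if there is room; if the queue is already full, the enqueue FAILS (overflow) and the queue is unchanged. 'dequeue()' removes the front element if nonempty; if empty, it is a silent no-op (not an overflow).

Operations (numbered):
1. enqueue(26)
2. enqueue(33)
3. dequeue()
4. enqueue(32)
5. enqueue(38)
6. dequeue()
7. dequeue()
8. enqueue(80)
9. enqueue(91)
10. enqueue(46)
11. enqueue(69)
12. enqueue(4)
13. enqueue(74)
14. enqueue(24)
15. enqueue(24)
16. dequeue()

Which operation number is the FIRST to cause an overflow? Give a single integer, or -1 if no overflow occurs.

Answer: 11

Derivation:
1. enqueue(26): size=1
2. enqueue(33): size=2
3. dequeue(): size=1
4. enqueue(32): size=2
5. enqueue(38): size=3
6. dequeue(): size=2
7. dequeue(): size=1
8. enqueue(80): size=2
9. enqueue(91): size=3
10. enqueue(46): size=4
11. enqueue(69): size=4=cap → OVERFLOW (fail)
12. enqueue(4): size=4=cap → OVERFLOW (fail)
13. enqueue(74): size=4=cap → OVERFLOW (fail)
14. enqueue(24): size=4=cap → OVERFLOW (fail)
15. enqueue(24): size=4=cap → OVERFLOW (fail)
16. dequeue(): size=3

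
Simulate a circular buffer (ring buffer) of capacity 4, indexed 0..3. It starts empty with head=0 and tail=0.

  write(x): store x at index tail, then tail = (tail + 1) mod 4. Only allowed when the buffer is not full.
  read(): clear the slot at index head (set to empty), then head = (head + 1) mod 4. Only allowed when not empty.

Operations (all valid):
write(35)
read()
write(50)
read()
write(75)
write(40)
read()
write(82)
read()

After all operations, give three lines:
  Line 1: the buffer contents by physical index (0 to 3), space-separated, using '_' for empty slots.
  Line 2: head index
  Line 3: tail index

Answer: 82 _ _ _
0
1

Derivation:
write(35): buf=[35 _ _ _], head=0, tail=1, size=1
read(): buf=[_ _ _ _], head=1, tail=1, size=0
write(50): buf=[_ 50 _ _], head=1, tail=2, size=1
read(): buf=[_ _ _ _], head=2, tail=2, size=0
write(75): buf=[_ _ 75 _], head=2, tail=3, size=1
write(40): buf=[_ _ 75 40], head=2, tail=0, size=2
read(): buf=[_ _ _ 40], head=3, tail=0, size=1
write(82): buf=[82 _ _ 40], head=3, tail=1, size=2
read(): buf=[82 _ _ _], head=0, tail=1, size=1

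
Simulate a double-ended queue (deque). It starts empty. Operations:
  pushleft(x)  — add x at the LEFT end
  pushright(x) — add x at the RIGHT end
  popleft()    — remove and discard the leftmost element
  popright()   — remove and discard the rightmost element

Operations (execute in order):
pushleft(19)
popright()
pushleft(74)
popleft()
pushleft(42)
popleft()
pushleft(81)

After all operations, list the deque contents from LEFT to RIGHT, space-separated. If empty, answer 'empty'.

Answer: 81

Derivation:
pushleft(19): [19]
popright(): []
pushleft(74): [74]
popleft(): []
pushleft(42): [42]
popleft(): []
pushleft(81): [81]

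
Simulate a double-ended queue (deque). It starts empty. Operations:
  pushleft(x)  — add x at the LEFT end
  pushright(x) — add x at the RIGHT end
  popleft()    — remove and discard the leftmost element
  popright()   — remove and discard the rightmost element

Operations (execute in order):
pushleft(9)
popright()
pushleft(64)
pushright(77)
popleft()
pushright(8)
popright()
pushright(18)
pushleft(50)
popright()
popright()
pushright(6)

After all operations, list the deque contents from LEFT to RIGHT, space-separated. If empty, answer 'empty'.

Answer: 50 6

Derivation:
pushleft(9): [9]
popright(): []
pushleft(64): [64]
pushright(77): [64, 77]
popleft(): [77]
pushright(8): [77, 8]
popright(): [77]
pushright(18): [77, 18]
pushleft(50): [50, 77, 18]
popright(): [50, 77]
popright(): [50]
pushright(6): [50, 6]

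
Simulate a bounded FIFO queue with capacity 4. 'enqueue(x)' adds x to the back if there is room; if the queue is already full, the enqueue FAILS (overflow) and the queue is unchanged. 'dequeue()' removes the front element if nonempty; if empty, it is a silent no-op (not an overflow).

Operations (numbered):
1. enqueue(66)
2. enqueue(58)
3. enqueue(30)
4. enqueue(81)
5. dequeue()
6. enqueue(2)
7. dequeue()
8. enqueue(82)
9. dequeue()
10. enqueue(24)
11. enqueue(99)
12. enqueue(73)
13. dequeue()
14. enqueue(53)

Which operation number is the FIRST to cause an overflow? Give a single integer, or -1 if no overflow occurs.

1. enqueue(66): size=1
2. enqueue(58): size=2
3. enqueue(30): size=3
4. enqueue(81): size=4
5. dequeue(): size=3
6. enqueue(2): size=4
7. dequeue(): size=3
8. enqueue(82): size=4
9. dequeue(): size=3
10. enqueue(24): size=4
11. enqueue(99): size=4=cap → OVERFLOW (fail)
12. enqueue(73): size=4=cap → OVERFLOW (fail)
13. dequeue(): size=3
14. enqueue(53): size=4

Answer: 11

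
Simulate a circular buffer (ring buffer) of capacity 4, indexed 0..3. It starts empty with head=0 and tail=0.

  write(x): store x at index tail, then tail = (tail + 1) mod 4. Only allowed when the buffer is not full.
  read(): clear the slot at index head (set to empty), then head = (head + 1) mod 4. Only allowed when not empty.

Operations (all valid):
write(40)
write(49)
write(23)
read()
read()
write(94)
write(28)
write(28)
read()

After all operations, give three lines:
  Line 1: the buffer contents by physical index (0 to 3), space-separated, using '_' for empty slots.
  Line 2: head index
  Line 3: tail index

write(40): buf=[40 _ _ _], head=0, tail=1, size=1
write(49): buf=[40 49 _ _], head=0, tail=2, size=2
write(23): buf=[40 49 23 _], head=0, tail=3, size=3
read(): buf=[_ 49 23 _], head=1, tail=3, size=2
read(): buf=[_ _ 23 _], head=2, tail=3, size=1
write(94): buf=[_ _ 23 94], head=2, tail=0, size=2
write(28): buf=[28 _ 23 94], head=2, tail=1, size=3
write(28): buf=[28 28 23 94], head=2, tail=2, size=4
read(): buf=[28 28 _ 94], head=3, tail=2, size=3

Answer: 28 28 _ 94
3
2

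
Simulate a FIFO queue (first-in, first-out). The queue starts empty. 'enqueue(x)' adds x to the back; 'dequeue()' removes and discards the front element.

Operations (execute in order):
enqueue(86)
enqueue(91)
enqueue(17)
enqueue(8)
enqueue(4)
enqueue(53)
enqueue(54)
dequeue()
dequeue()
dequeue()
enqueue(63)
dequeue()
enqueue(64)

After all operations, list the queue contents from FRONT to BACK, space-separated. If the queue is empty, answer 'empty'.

enqueue(86): [86]
enqueue(91): [86, 91]
enqueue(17): [86, 91, 17]
enqueue(8): [86, 91, 17, 8]
enqueue(4): [86, 91, 17, 8, 4]
enqueue(53): [86, 91, 17, 8, 4, 53]
enqueue(54): [86, 91, 17, 8, 4, 53, 54]
dequeue(): [91, 17, 8, 4, 53, 54]
dequeue(): [17, 8, 4, 53, 54]
dequeue(): [8, 4, 53, 54]
enqueue(63): [8, 4, 53, 54, 63]
dequeue(): [4, 53, 54, 63]
enqueue(64): [4, 53, 54, 63, 64]

Answer: 4 53 54 63 64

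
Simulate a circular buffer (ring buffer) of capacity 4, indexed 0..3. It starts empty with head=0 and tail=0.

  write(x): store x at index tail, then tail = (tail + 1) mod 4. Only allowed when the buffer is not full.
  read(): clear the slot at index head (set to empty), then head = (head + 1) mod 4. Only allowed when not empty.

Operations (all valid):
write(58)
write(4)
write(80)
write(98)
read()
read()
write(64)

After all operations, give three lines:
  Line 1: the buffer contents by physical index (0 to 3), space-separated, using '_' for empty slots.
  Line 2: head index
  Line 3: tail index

Answer: 64 _ 80 98
2
1

Derivation:
write(58): buf=[58 _ _ _], head=0, tail=1, size=1
write(4): buf=[58 4 _ _], head=0, tail=2, size=2
write(80): buf=[58 4 80 _], head=0, tail=3, size=3
write(98): buf=[58 4 80 98], head=0, tail=0, size=4
read(): buf=[_ 4 80 98], head=1, tail=0, size=3
read(): buf=[_ _ 80 98], head=2, tail=0, size=2
write(64): buf=[64 _ 80 98], head=2, tail=1, size=3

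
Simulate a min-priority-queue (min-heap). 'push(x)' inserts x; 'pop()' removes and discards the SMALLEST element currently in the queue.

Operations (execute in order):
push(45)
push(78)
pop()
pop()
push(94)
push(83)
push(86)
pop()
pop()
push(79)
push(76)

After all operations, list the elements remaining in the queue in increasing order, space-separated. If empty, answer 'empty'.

push(45): heap contents = [45]
push(78): heap contents = [45, 78]
pop() → 45: heap contents = [78]
pop() → 78: heap contents = []
push(94): heap contents = [94]
push(83): heap contents = [83, 94]
push(86): heap contents = [83, 86, 94]
pop() → 83: heap contents = [86, 94]
pop() → 86: heap contents = [94]
push(79): heap contents = [79, 94]
push(76): heap contents = [76, 79, 94]

Answer: 76 79 94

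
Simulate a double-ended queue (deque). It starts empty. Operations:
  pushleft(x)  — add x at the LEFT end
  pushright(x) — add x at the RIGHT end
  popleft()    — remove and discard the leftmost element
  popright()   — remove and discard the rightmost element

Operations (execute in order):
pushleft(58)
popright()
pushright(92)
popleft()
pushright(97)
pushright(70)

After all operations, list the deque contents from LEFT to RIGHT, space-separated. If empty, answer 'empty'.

pushleft(58): [58]
popright(): []
pushright(92): [92]
popleft(): []
pushright(97): [97]
pushright(70): [97, 70]

Answer: 97 70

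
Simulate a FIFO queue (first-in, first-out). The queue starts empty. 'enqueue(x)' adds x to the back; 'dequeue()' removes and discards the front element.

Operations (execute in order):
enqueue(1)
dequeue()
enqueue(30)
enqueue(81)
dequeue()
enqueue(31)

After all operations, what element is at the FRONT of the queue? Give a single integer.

Answer: 81

Derivation:
enqueue(1): queue = [1]
dequeue(): queue = []
enqueue(30): queue = [30]
enqueue(81): queue = [30, 81]
dequeue(): queue = [81]
enqueue(31): queue = [81, 31]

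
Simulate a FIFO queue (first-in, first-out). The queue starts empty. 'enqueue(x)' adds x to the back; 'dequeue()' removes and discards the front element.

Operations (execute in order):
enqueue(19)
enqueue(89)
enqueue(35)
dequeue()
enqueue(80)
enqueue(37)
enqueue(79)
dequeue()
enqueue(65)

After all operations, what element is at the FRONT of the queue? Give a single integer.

Answer: 35

Derivation:
enqueue(19): queue = [19]
enqueue(89): queue = [19, 89]
enqueue(35): queue = [19, 89, 35]
dequeue(): queue = [89, 35]
enqueue(80): queue = [89, 35, 80]
enqueue(37): queue = [89, 35, 80, 37]
enqueue(79): queue = [89, 35, 80, 37, 79]
dequeue(): queue = [35, 80, 37, 79]
enqueue(65): queue = [35, 80, 37, 79, 65]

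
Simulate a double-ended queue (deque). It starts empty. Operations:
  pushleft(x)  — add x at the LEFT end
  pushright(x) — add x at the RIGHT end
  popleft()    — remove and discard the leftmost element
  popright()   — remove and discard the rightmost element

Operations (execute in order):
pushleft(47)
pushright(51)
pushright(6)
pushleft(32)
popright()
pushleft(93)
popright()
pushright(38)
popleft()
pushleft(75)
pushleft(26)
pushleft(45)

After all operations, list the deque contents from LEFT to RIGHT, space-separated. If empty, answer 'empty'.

pushleft(47): [47]
pushright(51): [47, 51]
pushright(6): [47, 51, 6]
pushleft(32): [32, 47, 51, 6]
popright(): [32, 47, 51]
pushleft(93): [93, 32, 47, 51]
popright(): [93, 32, 47]
pushright(38): [93, 32, 47, 38]
popleft(): [32, 47, 38]
pushleft(75): [75, 32, 47, 38]
pushleft(26): [26, 75, 32, 47, 38]
pushleft(45): [45, 26, 75, 32, 47, 38]

Answer: 45 26 75 32 47 38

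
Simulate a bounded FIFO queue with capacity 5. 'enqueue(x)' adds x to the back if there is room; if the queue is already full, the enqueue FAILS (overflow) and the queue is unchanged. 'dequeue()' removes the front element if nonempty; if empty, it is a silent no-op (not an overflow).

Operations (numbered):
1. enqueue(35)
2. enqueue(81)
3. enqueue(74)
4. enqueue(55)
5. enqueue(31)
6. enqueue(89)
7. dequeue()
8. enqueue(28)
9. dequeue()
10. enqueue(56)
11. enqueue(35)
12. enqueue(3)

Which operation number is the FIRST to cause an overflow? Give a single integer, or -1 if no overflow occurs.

Answer: 6

Derivation:
1. enqueue(35): size=1
2. enqueue(81): size=2
3. enqueue(74): size=3
4. enqueue(55): size=4
5. enqueue(31): size=5
6. enqueue(89): size=5=cap → OVERFLOW (fail)
7. dequeue(): size=4
8. enqueue(28): size=5
9. dequeue(): size=4
10. enqueue(56): size=5
11. enqueue(35): size=5=cap → OVERFLOW (fail)
12. enqueue(3): size=5=cap → OVERFLOW (fail)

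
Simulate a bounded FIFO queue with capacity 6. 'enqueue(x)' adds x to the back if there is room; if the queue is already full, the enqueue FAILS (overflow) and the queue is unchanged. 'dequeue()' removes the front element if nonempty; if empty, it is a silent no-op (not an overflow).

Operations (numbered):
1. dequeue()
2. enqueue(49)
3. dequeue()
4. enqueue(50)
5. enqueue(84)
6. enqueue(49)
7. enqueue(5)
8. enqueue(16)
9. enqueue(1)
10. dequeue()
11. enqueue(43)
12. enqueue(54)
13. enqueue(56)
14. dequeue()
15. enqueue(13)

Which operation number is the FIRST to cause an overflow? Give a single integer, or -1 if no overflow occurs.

1. dequeue(): empty, no-op, size=0
2. enqueue(49): size=1
3. dequeue(): size=0
4. enqueue(50): size=1
5. enqueue(84): size=2
6. enqueue(49): size=3
7. enqueue(5): size=4
8. enqueue(16): size=5
9. enqueue(1): size=6
10. dequeue(): size=5
11. enqueue(43): size=6
12. enqueue(54): size=6=cap → OVERFLOW (fail)
13. enqueue(56): size=6=cap → OVERFLOW (fail)
14. dequeue(): size=5
15. enqueue(13): size=6

Answer: 12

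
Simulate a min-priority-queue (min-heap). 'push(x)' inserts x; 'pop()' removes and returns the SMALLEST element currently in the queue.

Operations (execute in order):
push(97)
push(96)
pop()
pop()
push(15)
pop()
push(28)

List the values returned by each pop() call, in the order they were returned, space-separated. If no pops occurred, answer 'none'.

Answer: 96 97 15

Derivation:
push(97): heap contents = [97]
push(96): heap contents = [96, 97]
pop() → 96: heap contents = [97]
pop() → 97: heap contents = []
push(15): heap contents = [15]
pop() → 15: heap contents = []
push(28): heap contents = [28]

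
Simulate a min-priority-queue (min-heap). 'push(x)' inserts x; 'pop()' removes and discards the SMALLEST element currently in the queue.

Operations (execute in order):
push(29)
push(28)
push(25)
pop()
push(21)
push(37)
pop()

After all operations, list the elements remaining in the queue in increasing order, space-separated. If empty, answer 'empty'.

Answer: 28 29 37

Derivation:
push(29): heap contents = [29]
push(28): heap contents = [28, 29]
push(25): heap contents = [25, 28, 29]
pop() → 25: heap contents = [28, 29]
push(21): heap contents = [21, 28, 29]
push(37): heap contents = [21, 28, 29, 37]
pop() → 21: heap contents = [28, 29, 37]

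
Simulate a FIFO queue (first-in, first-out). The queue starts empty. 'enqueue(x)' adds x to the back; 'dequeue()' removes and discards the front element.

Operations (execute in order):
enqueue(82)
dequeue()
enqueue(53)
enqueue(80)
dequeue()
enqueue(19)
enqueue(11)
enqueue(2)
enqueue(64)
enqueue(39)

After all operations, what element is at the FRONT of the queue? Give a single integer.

Answer: 80

Derivation:
enqueue(82): queue = [82]
dequeue(): queue = []
enqueue(53): queue = [53]
enqueue(80): queue = [53, 80]
dequeue(): queue = [80]
enqueue(19): queue = [80, 19]
enqueue(11): queue = [80, 19, 11]
enqueue(2): queue = [80, 19, 11, 2]
enqueue(64): queue = [80, 19, 11, 2, 64]
enqueue(39): queue = [80, 19, 11, 2, 64, 39]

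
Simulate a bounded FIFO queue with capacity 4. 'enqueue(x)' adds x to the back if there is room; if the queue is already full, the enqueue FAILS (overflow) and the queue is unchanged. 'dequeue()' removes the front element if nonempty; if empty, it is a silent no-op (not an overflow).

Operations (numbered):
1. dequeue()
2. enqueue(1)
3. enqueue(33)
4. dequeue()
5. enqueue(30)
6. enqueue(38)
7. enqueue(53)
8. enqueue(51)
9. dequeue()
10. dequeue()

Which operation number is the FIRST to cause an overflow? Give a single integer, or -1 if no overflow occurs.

1. dequeue(): empty, no-op, size=0
2. enqueue(1): size=1
3. enqueue(33): size=2
4. dequeue(): size=1
5. enqueue(30): size=2
6. enqueue(38): size=3
7. enqueue(53): size=4
8. enqueue(51): size=4=cap → OVERFLOW (fail)
9. dequeue(): size=3
10. dequeue(): size=2

Answer: 8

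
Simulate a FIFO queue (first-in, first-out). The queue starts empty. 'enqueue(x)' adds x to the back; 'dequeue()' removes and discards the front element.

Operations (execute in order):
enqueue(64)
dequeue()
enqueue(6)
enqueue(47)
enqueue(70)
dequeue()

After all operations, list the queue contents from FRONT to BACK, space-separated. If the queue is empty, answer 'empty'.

Answer: 47 70

Derivation:
enqueue(64): [64]
dequeue(): []
enqueue(6): [6]
enqueue(47): [6, 47]
enqueue(70): [6, 47, 70]
dequeue(): [47, 70]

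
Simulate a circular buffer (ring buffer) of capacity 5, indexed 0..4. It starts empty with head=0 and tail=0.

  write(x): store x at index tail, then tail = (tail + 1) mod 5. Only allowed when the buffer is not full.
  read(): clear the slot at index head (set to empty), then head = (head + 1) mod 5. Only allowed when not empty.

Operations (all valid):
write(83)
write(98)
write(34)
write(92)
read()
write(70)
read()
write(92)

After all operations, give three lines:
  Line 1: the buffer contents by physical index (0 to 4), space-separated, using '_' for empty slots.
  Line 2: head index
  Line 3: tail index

write(83): buf=[83 _ _ _ _], head=0, tail=1, size=1
write(98): buf=[83 98 _ _ _], head=0, tail=2, size=2
write(34): buf=[83 98 34 _ _], head=0, tail=3, size=3
write(92): buf=[83 98 34 92 _], head=0, tail=4, size=4
read(): buf=[_ 98 34 92 _], head=1, tail=4, size=3
write(70): buf=[_ 98 34 92 70], head=1, tail=0, size=4
read(): buf=[_ _ 34 92 70], head=2, tail=0, size=3
write(92): buf=[92 _ 34 92 70], head=2, tail=1, size=4

Answer: 92 _ 34 92 70
2
1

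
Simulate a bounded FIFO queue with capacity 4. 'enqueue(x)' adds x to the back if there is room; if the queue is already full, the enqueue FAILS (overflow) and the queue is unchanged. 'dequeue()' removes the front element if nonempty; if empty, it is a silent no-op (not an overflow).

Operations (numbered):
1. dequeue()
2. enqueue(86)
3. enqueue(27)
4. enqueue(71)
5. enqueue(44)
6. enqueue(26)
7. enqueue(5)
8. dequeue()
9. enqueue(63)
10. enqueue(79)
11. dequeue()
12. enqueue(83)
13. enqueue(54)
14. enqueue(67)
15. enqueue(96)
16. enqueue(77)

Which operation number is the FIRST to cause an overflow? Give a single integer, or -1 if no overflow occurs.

1. dequeue(): empty, no-op, size=0
2. enqueue(86): size=1
3. enqueue(27): size=2
4. enqueue(71): size=3
5. enqueue(44): size=4
6. enqueue(26): size=4=cap → OVERFLOW (fail)
7. enqueue(5): size=4=cap → OVERFLOW (fail)
8. dequeue(): size=3
9. enqueue(63): size=4
10. enqueue(79): size=4=cap → OVERFLOW (fail)
11. dequeue(): size=3
12. enqueue(83): size=4
13. enqueue(54): size=4=cap → OVERFLOW (fail)
14. enqueue(67): size=4=cap → OVERFLOW (fail)
15. enqueue(96): size=4=cap → OVERFLOW (fail)
16. enqueue(77): size=4=cap → OVERFLOW (fail)

Answer: 6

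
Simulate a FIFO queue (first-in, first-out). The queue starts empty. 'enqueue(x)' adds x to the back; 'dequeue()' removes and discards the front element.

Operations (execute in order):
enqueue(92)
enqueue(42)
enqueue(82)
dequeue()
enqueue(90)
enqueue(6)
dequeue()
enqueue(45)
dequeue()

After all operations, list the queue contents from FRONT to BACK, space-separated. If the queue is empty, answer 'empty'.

Answer: 90 6 45

Derivation:
enqueue(92): [92]
enqueue(42): [92, 42]
enqueue(82): [92, 42, 82]
dequeue(): [42, 82]
enqueue(90): [42, 82, 90]
enqueue(6): [42, 82, 90, 6]
dequeue(): [82, 90, 6]
enqueue(45): [82, 90, 6, 45]
dequeue(): [90, 6, 45]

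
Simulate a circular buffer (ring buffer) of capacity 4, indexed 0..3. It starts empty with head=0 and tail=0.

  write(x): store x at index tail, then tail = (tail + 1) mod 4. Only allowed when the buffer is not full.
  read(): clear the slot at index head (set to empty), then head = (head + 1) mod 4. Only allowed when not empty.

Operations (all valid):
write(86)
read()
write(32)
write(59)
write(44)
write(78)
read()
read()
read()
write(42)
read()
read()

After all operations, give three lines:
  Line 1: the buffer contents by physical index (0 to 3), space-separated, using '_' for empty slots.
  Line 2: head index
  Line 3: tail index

Answer: _ _ _ _
2
2

Derivation:
write(86): buf=[86 _ _ _], head=0, tail=1, size=1
read(): buf=[_ _ _ _], head=1, tail=1, size=0
write(32): buf=[_ 32 _ _], head=1, tail=2, size=1
write(59): buf=[_ 32 59 _], head=1, tail=3, size=2
write(44): buf=[_ 32 59 44], head=1, tail=0, size=3
write(78): buf=[78 32 59 44], head=1, tail=1, size=4
read(): buf=[78 _ 59 44], head=2, tail=1, size=3
read(): buf=[78 _ _ 44], head=3, tail=1, size=2
read(): buf=[78 _ _ _], head=0, tail=1, size=1
write(42): buf=[78 42 _ _], head=0, tail=2, size=2
read(): buf=[_ 42 _ _], head=1, tail=2, size=1
read(): buf=[_ _ _ _], head=2, tail=2, size=0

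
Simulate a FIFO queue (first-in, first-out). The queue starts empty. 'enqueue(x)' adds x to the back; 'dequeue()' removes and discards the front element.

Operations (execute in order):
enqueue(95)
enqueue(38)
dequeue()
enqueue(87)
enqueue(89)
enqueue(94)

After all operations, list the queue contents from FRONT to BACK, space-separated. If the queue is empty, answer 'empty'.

Answer: 38 87 89 94

Derivation:
enqueue(95): [95]
enqueue(38): [95, 38]
dequeue(): [38]
enqueue(87): [38, 87]
enqueue(89): [38, 87, 89]
enqueue(94): [38, 87, 89, 94]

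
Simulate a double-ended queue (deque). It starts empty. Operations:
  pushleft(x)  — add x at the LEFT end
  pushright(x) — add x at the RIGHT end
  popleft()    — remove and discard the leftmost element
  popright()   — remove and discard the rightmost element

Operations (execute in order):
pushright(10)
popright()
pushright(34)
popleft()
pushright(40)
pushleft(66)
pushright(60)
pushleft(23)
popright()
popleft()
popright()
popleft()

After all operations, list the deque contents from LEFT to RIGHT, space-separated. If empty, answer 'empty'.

pushright(10): [10]
popright(): []
pushright(34): [34]
popleft(): []
pushright(40): [40]
pushleft(66): [66, 40]
pushright(60): [66, 40, 60]
pushleft(23): [23, 66, 40, 60]
popright(): [23, 66, 40]
popleft(): [66, 40]
popright(): [66]
popleft(): []

Answer: empty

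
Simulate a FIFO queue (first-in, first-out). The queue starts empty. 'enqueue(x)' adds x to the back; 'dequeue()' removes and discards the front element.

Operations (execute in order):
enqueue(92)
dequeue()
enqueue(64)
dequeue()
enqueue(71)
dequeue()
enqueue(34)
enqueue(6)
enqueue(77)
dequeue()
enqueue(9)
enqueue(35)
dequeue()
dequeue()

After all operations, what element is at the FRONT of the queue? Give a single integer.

Answer: 9

Derivation:
enqueue(92): queue = [92]
dequeue(): queue = []
enqueue(64): queue = [64]
dequeue(): queue = []
enqueue(71): queue = [71]
dequeue(): queue = []
enqueue(34): queue = [34]
enqueue(6): queue = [34, 6]
enqueue(77): queue = [34, 6, 77]
dequeue(): queue = [6, 77]
enqueue(9): queue = [6, 77, 9]
enqueue(35): queue = [6, 77, 9, 35]
dequeue(): queue = [77, 9, 35]
dequeue(): queue = [9, 35]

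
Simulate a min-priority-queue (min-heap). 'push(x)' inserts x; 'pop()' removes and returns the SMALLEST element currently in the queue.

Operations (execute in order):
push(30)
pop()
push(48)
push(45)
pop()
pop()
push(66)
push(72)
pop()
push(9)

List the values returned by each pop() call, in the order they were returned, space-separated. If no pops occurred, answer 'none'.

push(30): heap contents = [30]
pop() → 30: heap contents = []
push(48): heap contents = [48]
push(45): heap contents = [45, 48]
pop() → 45: heap contents = [48]
pop() → 48: heap contents = []
push(66): heap contents = [66]
push(72): heap contents = [66, 72]
pop() → 66: heap contents = [72]
push(9): heap contents = [9, 72]

Answer: 30 45 48 66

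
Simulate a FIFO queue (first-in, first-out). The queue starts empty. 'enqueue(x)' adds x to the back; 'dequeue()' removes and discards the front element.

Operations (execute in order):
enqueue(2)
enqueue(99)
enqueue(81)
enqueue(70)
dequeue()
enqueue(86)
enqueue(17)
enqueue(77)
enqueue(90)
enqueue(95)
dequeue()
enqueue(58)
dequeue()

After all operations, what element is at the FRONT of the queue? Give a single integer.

enqueue(2): queue = [2]
enqueue(99): queue = [2, 99]
enqueue(81): queue = [2, 99, 81]
enqueue(70): queue = [2, 99, 81, 70]
dequeue(): queue = [99, 81, 70]
enqueue(86): queue = [99, 81, 70, 86]
enqueue(17): queue = [99, 81, 70, 86, 17]
enqueue(77): queue = [99, 81, 70, 86, 17, 77]
enqueue(90): queue = [99, 81, 70, 86, 17, 77, 90]
enqueue(95): queue = [99, 81, 70, 86, 17, 77, 90, 95]
dequeue(): queue = [81, 70, 86, 17, 77, 90, 95]
enqueue(58): queue = [81, 70, 86, 17, 77, 90, 95, 58]
dequeue(): queue = [70, 86, 17, 77, 90, 95, 58]

Answer: 70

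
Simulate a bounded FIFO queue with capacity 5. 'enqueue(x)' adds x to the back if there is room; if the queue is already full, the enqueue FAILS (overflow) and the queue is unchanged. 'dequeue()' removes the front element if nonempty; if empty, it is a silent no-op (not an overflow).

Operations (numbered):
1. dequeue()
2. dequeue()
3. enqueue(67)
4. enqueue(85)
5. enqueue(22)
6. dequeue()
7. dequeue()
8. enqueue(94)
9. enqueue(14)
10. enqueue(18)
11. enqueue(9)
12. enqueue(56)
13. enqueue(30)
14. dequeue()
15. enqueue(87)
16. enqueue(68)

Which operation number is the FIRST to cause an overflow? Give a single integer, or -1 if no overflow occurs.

Answer: 12

Derivation:
1. dequeue(): empty, no-op, size=0
2. dequeue(): empty, no-op, size=0
3. enqueue(67): size=1
4. enqueue(85): size=2
5. enqueue(22): size=3
6. dequeue(): size=2
7. dequeue(): size=1
8. enqueue(94): size=2
9. enqueue(14): size=3
10. enqueue(18): size=4
11. enqueue(9): size=5
12. enqueue(56): size=5=cap → OVERFLOW (fail)
13. enqueue(30): size=5=cap → OVERFLOW (fail)
14. dequeue(): size=4
15. enqueue(87): size=5
16. enqueue(68): size=5=cap → OVERFLOW (fail)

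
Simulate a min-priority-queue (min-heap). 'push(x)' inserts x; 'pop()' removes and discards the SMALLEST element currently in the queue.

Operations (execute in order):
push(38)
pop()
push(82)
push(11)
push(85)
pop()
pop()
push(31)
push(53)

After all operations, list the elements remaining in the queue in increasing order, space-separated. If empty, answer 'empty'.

push(38): heap contents = [38]
pop() → 38: heap contents = []
push(82): heap contents = [82]
push(11): heap contents = [11, 82]
push(85): heap contents = [11, 82, 85]
pop() → 11: heap contents = [82, 85]
pop() → 82: heap contents = [85]
push(31): heap contents = [31, 85]
push(53): heap contents = [31, 53, 85]

Answer: 31 53 85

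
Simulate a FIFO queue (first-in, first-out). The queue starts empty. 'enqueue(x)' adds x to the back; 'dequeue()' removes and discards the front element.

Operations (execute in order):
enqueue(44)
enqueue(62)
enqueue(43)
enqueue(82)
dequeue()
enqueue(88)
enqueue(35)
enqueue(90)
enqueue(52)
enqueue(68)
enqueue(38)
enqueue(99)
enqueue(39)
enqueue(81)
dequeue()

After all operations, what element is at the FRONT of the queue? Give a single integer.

enqueue(44): queue = [44]
enqueue(62): queue = [44, 62]
enqueue(43): queue = [44, 62, 43]
enqueue(82): queue = [44, 62, 43, 82]
dequeue(): queue = [62, 43, 82]
enqueue(88): queue = [62, 43, 82, 88]
enqueue(35): queue = [62, 43, 82, 88, 35]
enqueue(90): queue = [62, 43, 82, 88, 35, 90]
enqueue(52): queue = [62, 43, 82, 88, 35, 90, 52]
enqueue(68): queue = [62, 43, 82, 88, 35, 90, 52, 68]
enqueue(38): queue = [62, 43, 82, 88, 35, 90, 52, 68, 38]
enqueue(99): queue = [62, 43, 82, 88, 35, 90, 52, 68, 38, 99]
enqueue(39): queue = [62, 43, 82, 88, 35, 90, 52, 68, 38, 99, 39]
enqueue(81): queue = [62, 43, 82, 88, 35, 90, 52, 68, 38, 99, 39, 81]
dequeue(): queue = [43, 82, 88, 35, 90, 52, 68, 38, 99, 39, 81]

Answer: 43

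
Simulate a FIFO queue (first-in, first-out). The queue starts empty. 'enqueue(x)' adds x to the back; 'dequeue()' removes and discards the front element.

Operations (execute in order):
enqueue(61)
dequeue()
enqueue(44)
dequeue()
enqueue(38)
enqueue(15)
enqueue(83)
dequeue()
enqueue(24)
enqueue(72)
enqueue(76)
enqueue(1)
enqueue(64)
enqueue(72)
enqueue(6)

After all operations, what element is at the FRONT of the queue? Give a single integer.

enqueue(61): queue = [61]
dequeue(): queue = []
enqueue(44): queue = [44]
dequeue(): queue = []
enqueue(38): queue = [38]
enqueue(15): queue = [38, 15]
enqueue(83): queue = [38, 15, 83]
dequeue(): queue = [15, 83]
enqueue(24): queue = [15, 83, 24]
enqueue(72): queue = [15, 83, 24, 72]
enqueue(76): queue = [15, 83, 24, 72, 76]
enqueue(1): queue = [15, 83, 24, 72, 76, 1]
enqueue(64): queue = [15, 83, 24, 72, 76, 1, 64]
enqueue(72): queue = [15, 83, 24, 72, 76, 1, 64, 72]
enqueue(6): queue = [15, 83, 24, 72, 76, 1, 64, 72, 6]

Answer: 15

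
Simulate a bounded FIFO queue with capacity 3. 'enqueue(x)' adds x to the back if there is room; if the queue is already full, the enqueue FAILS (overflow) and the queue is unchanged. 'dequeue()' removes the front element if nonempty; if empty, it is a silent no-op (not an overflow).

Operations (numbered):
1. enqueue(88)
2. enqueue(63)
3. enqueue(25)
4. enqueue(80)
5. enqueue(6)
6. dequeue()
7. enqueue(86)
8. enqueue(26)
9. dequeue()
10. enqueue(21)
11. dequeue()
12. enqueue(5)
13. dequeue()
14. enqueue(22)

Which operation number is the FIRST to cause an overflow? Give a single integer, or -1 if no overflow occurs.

Answer: 4

Derivation:
1. enqueue(88): size=1
2. enqueue(63): size=2
3. enqueue(25): size=3
4. enqueue(80): size=3=cap → OVERFLOW (fail)
5. enqueue(6): size=3=cap → OVERFLOW (fail)
6. dequeue(): size=2
7. enqueue(86): size=3
8. enqueue(26): size=3=cap → OVERFLOW (fail)
9. dequeue(): size=2
10. enqueue(21): size=3
11. dequeue(): size=2
12. enqueue(5): size=3
13. dequeue(): size=2
14. enqueue(22): size=3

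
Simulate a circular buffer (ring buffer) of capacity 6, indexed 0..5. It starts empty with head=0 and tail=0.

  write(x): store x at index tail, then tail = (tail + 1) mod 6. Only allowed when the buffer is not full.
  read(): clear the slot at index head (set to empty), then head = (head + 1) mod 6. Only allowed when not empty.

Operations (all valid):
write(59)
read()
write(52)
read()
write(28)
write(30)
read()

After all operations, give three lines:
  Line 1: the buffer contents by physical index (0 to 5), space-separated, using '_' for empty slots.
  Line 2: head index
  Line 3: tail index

Answer: _ _ _ 30 _ _
3
4

Derivation:
write(59): buf=[59 _ _ _ _ _], head=0, tail=1, size=1
read(): buf=[_ _ _ _ _ _], head=1, tail=1, size=0
write(52): buf=[_ 52 _ _ _ _], head=1, tail=2, size=1
read(): buf=[_ _ _ _ _ _], head=2, tail=2, size=0
write(28): buf=[_ _ 28 _ _ _], head=2, tail=3, size=1
write(30): buf=[_ _ 28 30 _ _], head=2, tail=4, size=2
read(): buf=[_ _ _ 30 _ _], head=3, tail=4, size=1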